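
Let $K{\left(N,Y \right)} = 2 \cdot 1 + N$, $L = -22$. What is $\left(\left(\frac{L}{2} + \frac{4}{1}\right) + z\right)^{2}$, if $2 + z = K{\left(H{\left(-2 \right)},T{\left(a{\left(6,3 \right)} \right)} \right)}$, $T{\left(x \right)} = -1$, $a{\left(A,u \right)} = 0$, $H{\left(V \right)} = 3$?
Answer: $16$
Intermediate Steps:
$K{\left(N,Y \right)} = 2 + N$
$z = 3$ ($z = -2 + \left(2 + 3\right) = -2 + 5 = 3$)
$\left(\left(\frac{L}{2} + \frac{4}{1}\right) + z\right)^{2} = \left(\left(- \frac{22}{2} + \frac{4}{1}\right) + 3\right)^{2} = \left(\left(\left(-22\right) \frac{1}{2} + 4 \cdot 1\right) + 3\right)^{2} = \left(\left(-11 + 4\right) + 3\right)^{2} = \left(-7 + 3\right)^{2} = \left(-4\right)^{2} = 16$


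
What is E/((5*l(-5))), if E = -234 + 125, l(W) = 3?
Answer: -109/15 ≈ -7.2667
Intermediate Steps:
E = -109
E/((5*l(-5))) = -109/(5*3) = -109/15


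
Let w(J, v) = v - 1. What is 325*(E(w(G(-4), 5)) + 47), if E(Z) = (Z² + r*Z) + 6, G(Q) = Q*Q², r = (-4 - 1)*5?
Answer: -10075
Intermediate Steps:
r = -25 (r = -5*5 = -25)
G(Q) = Q³
w(J, v) = -1 + v
E(Z) = 6 + Z² - 25*Z (E(Z) = (Z² - 25*Z) + 6 = 6 + Z² - 25*Z)
325*(E(w(G(-4), 5)) + 47) = 325*((6 + (-1 + 5)² - 25*(-1 + 5)) + 47) = 325*((6 + 4² - 25*4) + 47) = 325*((6 + 16 - 100) + 47) = 325*(-78 + 47) = 325*(-31) = -10075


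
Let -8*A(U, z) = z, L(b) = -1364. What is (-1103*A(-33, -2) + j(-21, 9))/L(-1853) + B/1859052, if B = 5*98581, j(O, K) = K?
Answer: 106202231/230522448 ≈ 0.46070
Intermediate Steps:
A(U, z) = -z/8
B = 492905
(-1103*A(-33, -2) + j(-21, 9))/L(-1853) + B/1859052 = (-(-1103)*(-2)/8 + 9)/(-1364) + 492905/1859052 = (-1103*1/4 + 9)*(-1/1364) + 492905*(1/1859052) = (-1103/4 + 9)*(-1/1364) + 492905/1859052 = -1067/4*(-1/1364) + 492905/1859052 = 97/496 + 492905/1859052 = 106202231/230522448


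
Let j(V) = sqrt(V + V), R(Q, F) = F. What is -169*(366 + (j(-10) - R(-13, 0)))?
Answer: -61854 - 338*I*sqrt(5) ≈ -61854.0 - 755.79*I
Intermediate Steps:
j(V) = sqrt(2)*sqrt(V) (j(V) = sqrt(2*V) = sqrt(2)*sqrt(V))
-169*(366 + (j(-10) - R(-13, 0))) = -169*(366 + (sqrt(2)*sqrt(-10) - 1*0)) = -169*(366 + (sqrt(2)*(I*sqrt(10)) + 0)) = -169*(366 + (2*I*sqrt(5) + 0)) = -169*(366 + 2*I*sqrt(5)) = -61854 - 338*I*sqrt(5)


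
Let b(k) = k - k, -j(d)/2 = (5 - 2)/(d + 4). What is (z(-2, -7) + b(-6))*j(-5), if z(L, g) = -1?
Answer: -6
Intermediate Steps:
j(d) = -6/(4 + d) (j(d) = -2*(5 - 2)/(d + 4) = -6/(4 + d))
b(k) = 0
(z(-2, -7) + b(-6))*j(-5) = (-1 + 0)*(-6/(4 - 5)) = -(-6)/(-1) = -(-6)*(-1) = -1*6 = -6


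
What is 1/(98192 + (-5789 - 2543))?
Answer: 1/89860 ≈ 1.1128e-5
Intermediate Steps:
1/(98192 + (-5789 - 2543)) = 1/(98192 - 8332) = 1/89860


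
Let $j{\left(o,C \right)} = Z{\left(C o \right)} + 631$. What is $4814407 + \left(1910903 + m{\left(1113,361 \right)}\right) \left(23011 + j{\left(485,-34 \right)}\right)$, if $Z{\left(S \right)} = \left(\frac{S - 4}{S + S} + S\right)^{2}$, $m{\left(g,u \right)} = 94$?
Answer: $\frac{1456740901357650878209}{2803300} \approx 5.1965 \cdot 10^{14}$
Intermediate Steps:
$Z{\left(S \right)} = \left(S + \frac{-4 + S}{2 S}\right)^{2}$ ($Z{\left(S \right)} = \left(\frac{-4 + S}{2 S} + S\right)^{2} = \left(S + \frac{-4 + S}{2 S}\right)^{2}$)
$j{\left(o,C \right)} = 631 + \frac{\left(-4 + C o + 2 C^{2} o^{2}\right)^{2}}{4 C^{2} o^{2}}$ ($j{\left(o,C \right)} = \frac{\left(-4 + C o + 2 \left(C o\right)^{2}\right)^{2}}{4 C^{2} o^{2}} + 631 = \frac{\frac{1}{C^{2} o^{2}} \left(-4 + C o + 2 C^{2} o^{2}\right)^{2}}{4} + 631 = \frac{\left(-4 + C o + 2 C^{2} o^{2}\right)^{2}}{4 C^{2} o^{2}} + 631 = 631 + \frac{\left(-4 + C o + 2 C^{2} o^{2}\right)^{2}}{4 C^{2} o^{2}}$)
$4814407 + \left(1910903 + m{\left(1113,361 \right)}\right) \left(23011 + j{\left(485,-34 \right)}\right) = 4814407 + \left(1910903 + 94\right) \left(23011 + \left(631 + \frac{\left(-4 - 16490 + 2 \left(-34\right)^{2} \cdot 485^{2}\right)^{2}}{4 \cdot 1156 \cdot 235225}\right)\right) = 4814407 + 1910997 \left(23011 + \left(631 + \frac{1}{4} \cdot \frac{1}{1156} \cdot \frac{1}{235225} \left(-4 - 16490 + 2 \cdot 1156 \cdot 235225\right)^{2}\right)\right) = 4814407 + 1910997 \left(23011 + \left(631 + \frac{1}{4} \cdot \frac{1}{1156} \cdot \frac{1}{235225} \left(-4 - 16490 + 543840200\right)^{2}\right)\right) = 4814407 + 1910997 \left(23011 + \left(631 + \frac{1}{4} \cdot \frac{1}{1156} \cdot \frac{1}{235225} \cdot 543823706^{2}\right)\right) = 4814407 + 1910997 \left(23011 + \left(631 + \frac{1}{4} \cdot \frac{1}{1156} \cdot \frac{1}{235225} \cdot 295744223207574436\right)\right) = 4814407 + 1910997 \left(23011 + \left(631 + \frac{73936055801893609}{271920100}\right)\right) = 4814407 + 1910997 \left(23011 + \frac{73936227383476709}{271920100}\right) = 4814407 + 1910997 \cdot \frac{73942484536897809}{271920100} = 4814407 + \frac{1456740887861423735109}{2803300} = \frac{1456740901357650878209}{2803300}$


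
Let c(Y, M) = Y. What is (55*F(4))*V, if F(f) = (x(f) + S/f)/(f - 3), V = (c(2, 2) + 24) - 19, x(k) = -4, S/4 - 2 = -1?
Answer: -1155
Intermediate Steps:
S = 4 (S = 8 + 4*(-1) = 8 - 4 = 4)
V = 7 (V = (2 + 24) - 19 = 26 - 19 = 7)
F(f) = (-4 + 4/f)/(-3 + f) (F(f) = (-4 + 4/f)/(f - 3) = (-4 + 4/f)/(-3 + f))
(55*F(4))*V = (55*(4*(1 - 1*4)/(4*(-3 + 4))))*7 = (55*(4*(¼)*(1 - 4)/1))*7 = (55*(4*(¼)*1*(-3)))*7 = (55*(-3))*7 = -165*7 = -1155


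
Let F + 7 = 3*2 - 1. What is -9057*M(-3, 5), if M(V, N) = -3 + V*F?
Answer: -27171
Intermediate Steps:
F = -2 (F = -7 + (3*2 - 1) = -7 + (6 - 1) = -7 + 5 = -2)
M(V, N) = -3 - 2*V (M(V, N) = -3 + V*(-2) = -3 - 2*V)
-9057*M(-3, 5) = -9057*(-3 - 2*(-3)) = -9057*(-3 + 6) = -9057*3 = -27171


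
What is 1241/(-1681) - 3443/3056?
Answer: -9580179/5137136 ≈ -1.8649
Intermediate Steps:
1241/(-1681) - 3443/3056 = 1241*(-1/1681) - 3443*1/3056 = -1241/1681 - 3443/3056 = -9580179/5137136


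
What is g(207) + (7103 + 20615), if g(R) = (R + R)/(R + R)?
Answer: 27719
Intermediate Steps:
g(R) = 1 (g(R) = (2*R)/((2*R)) = (2*R)*(1/(2*R)) = 1)
g(207) + (7103 + 20615) = 1 + (7103 + 20615) = 1 + 27718 = 27719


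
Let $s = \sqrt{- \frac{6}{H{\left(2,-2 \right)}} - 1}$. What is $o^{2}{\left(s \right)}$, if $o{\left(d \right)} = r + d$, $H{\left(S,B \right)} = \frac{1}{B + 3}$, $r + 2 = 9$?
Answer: $\left(7 + i \sqrt{7}\right)^{2} \approx 42.0 + 37.041 i$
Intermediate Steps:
$r = 7$ ($r = -2 + 9 = 7$)
$H{\left(S,B \right)} = \frac{1}{3 + B}$
$s = i \sqrt{7}$ ($s = \sqrt{- \frac{6}{\frac{1}{3 - 2}} - 1} = \sqrt{- \frac{6}{1^{-1}} - 1} = \sqrt{- \frac{6}{1} - 1} = \sqrt{\left(-6\right) 1 - 1} = \sqrt{-6 - 1} = \sqrt{-7} = i \sqrt{7} \approx 2.6458 i$)
$o{\left(d \right)} = 7 + d$
$o^{2}{\left(s \right)} = \left(7 + i \sqrt{7}\right)^{2}$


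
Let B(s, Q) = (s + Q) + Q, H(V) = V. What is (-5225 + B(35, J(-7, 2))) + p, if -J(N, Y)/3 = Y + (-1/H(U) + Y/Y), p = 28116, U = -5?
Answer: 114534/5 ≈ 22907.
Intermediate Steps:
J(N, Y) = -18/5 - 3*Y (J(N, Y) = -3*(Y + (-1/(-5) + Y/Y)) = -3*(Y + (-1*(-⅕) + 1)) = -3*(Y + (⅕ + 1)) = -3*(Y + 6/5) = -3*(6/5 + Y) = -18/5 - 3*Y)
B(s, Q) = s + 2*Q (B(s, Q) = (Q + s) + Q = s + 2*Q)
(-5225 + B(35, J(-7, 2))) + p = (-5225 + (35 + 2*(-18/5 - 3*2))) + 28116 = (-5225 + (35 + 2*(-18/5 - 6))) + 28116 = (-5225 + (35 + 2*(-48/5))) + 28116 = (-5225 + (35 - 96/5)) + 28116 = (-5225 + 79/5) + 28116 = -26046/5 + 28116 = 114534/5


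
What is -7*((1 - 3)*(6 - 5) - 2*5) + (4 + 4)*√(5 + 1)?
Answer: 84 + 8*√6 ≈ 103.60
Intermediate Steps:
-7*((1 - 3)*(6 - 5) - 2*5) + (4 + 4)*√(5 + 1) = -7*(-2*1 - 10) + 8*√6 = -7*(-2 - 10) + 8*√6 = -7*(-12) + 8*√6 = 84 + 8*√6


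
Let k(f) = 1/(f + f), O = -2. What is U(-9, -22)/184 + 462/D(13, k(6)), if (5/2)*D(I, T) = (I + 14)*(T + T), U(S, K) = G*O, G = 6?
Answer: 35411/138 ≈ 256.60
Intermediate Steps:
U(S, K) = -12 (U(S, K) = 6*(-2) = -12)
k(f) = 1/(2*f)
D(I, T) = 4*T*(14 + I)/5 (D(I, T) = 2*((I + 14)*(T + T))/5 = 2*((14 + I)*(2*T))/5 = 2*(2*T*(14 + I))/5 = 4*T*(14 + I)/5)
U(-9, -22)/184 + 462/D(13, k(6)) = -12/184 + 462/((4*((1/2)/6)*(14 + 13)/5)) = -12*1/184 + 462/(((4/5)*((1/2)*(1/6))*27)) = -3/46 + 462/(((4/5)*(1/12)*27)) = -3/46 + 462/(9/5) = -3/46 + 462*(5/9) = -3/46 + 770/3 = 35411/138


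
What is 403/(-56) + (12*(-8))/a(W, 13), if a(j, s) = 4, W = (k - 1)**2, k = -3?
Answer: -1747/56 ≈ -31.196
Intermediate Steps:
W = 16 (W = (-3 - 1)**2 = (-4)**2 = 16)
403/(-56) + (12*(-8))/a(W, 13) = 403/(-56) + (12*(-8))/4 = 403*(-1/56) - 96*1/4 = -403/56 - 24 = -1747/56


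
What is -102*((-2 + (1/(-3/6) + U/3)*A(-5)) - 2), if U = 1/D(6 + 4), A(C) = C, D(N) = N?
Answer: -595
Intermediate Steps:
U = ⅒ (U = 1/(6 + 4) = 1/10 = ⅒ ≈ 0.10000)
-102*((-2 + (1/(-3/6) + U/3)*A(-5)) - 2) = -102*((-2 + (1/(-3/6) + (⅒)/3)*(-5)) - 2) = -102*((-2 + (1/(-3*⅙) + (⅒)*(⅓))*(-5)) - 2) = -102*((-2 + (1/(-½) + 1/30)*(-5)) - 2) = -102*((-2 + (1*(-2) + 1/30)*(-5)) - 2) = -102*((-2 + (-2 + 1/30)*(-5)) - 2) = -102*((-2 - 59/30*(-5)) - 2) = -102*((-2 + 59/6) - 2) = -102*(47/6 - 2) = -102*35/6 = -595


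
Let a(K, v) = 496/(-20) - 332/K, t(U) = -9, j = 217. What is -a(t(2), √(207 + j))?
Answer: -544/45 ≈ -12.089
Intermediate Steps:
a(K, v) = -124/5 - 332/K (a(K, v) = 496*(-1/20) - 332/K = -124/5 - 332/K)
-a(t(2), √(207 + j)) = -(-124/5 - 332/(-9)) = -(-124/5 - 332*(-⅑)) = -(-124/5 + 332/9) = -1*544/45 = -544/45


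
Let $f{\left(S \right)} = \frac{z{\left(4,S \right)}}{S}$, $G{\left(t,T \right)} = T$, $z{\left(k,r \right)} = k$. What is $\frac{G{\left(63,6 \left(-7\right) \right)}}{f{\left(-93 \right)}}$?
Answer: $\frac{1953}{2} \approx 976.5$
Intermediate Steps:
$f{\left(S \right)} = \frac{4}{S}$
$\frac{G{\left(63,6 \left(-7\right) \right)}}{f{\left(-93 \right)}} = \frac{6 \left(-7\right)}{4 \frac{1}{-93}} = - \frac{42}{4 \left(- \frac{1}{93}\right)} = - \frac{42}{- \frac{4}{93}} = \left(-42\right) \left(- \frac{93}{4}\right) = \frac{1953}{2}$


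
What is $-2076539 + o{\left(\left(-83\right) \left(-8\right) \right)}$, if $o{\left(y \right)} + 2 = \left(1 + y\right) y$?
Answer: $-1634981$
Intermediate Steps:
$o{\left(y \right)} = -2 + y \left(1 + y\right)$ ($o{\left(y \right)} = -2 + \left(1 + y\right) y = -2 + y \left(1 + y\right)$)
$-2076539 + o{\left(\left(-83\right) \left(-8\right) \right)} = -2076539 - \left(-662 - 440896\right) = -2076539 + \left(-2 + 664 + 664^{2}\right) = -2076539 + \left(-2 + 664 + 440896\right) = -2076539 + 441558 = -1634981$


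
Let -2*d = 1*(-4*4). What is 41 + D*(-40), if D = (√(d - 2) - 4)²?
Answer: -839 + 320*√6 ≈ -55.163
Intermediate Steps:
d = 8 (d = -(-4*4)/2 = -(-16)/2 = -½*(-16) = 8)
D = (-4 + √6)² (D = (√(8 - 2) - 4)² = (√6 - 4)² = (-4 + √6)² ≈ 2.4041)
41 + D*(-40) = 41 + (4 - √6)²*(-40) = 41 - 40*(4 - √6)²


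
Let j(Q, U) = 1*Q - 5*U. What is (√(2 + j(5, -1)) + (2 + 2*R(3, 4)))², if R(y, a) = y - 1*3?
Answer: 16 + 8*√3 ≈ 29.856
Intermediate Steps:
R(y, a) = -3 + y (R(y, a) = y - 3 = -3 + y)
j(Q, U) = Q - 5*U
(√(2 + j(5, -1)) + (2 + 2*R(3, 4)))² = (√(2 + (5 - 5*(-1))) + (2 + 2*(-3 + 3)))² = (√(2 + (5 + 5)) + (2 + 2*0))² = (√(2 + 10) + (2 + 0))² = (√12 + 2)² = (2*√3 + 2)² = (2 + 2*√3)²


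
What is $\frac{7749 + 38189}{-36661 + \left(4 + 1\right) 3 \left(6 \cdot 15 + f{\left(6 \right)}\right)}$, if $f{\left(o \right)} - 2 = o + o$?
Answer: $- \frac{45938}{35101} \approx -1.3087$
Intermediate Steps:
$f{\left(o \right)} = 2 + 2 o$ ($f{\left(o \right)} = 2 + \left(o + o\right) = 2 + 2 o$)
$\frac{7749 + 38189}{-36661 + \left(4 + 1\right) 3 \left(6 \cdot 15 + f{\left(6 \right)}\right)} = \frac{7749 + 38189}{-36661 + \left(4 + 1\right) 3 \left(6 \cdot 15 + \left(2 + 2 \cdot 6\right)\right)} = \frac{45938}{-36661 + 5 \cdot 3 \left(90 + \left(2 + 12\right)\right)} = \frac{45938}{-36661 + 15 \left(90 + 14\right)} = \frac{45938}{-36661 + 15 \cdot 104} = \frac{45938}{-36661 + 1560} = \frac{45938}{-35101} = 45938 \left(- \frac{1}{35101}\right) = - \frac{45938}{35101}$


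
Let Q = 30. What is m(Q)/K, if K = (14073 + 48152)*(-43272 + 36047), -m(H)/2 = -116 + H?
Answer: -172/449575625 ≈ -3.8258e-7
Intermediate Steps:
m(H) = 232 - 2*H (m(H) = -2*(-116 + H) = 232 - 2*H)
K = -449575625 (K = 62225*(-7225) = -449575625)
m(Q)/K = (232 - 2*30)/(-449575625) = (232 - 60)*(-1/449575625) = 172*(-1/449575625) = -172/449575625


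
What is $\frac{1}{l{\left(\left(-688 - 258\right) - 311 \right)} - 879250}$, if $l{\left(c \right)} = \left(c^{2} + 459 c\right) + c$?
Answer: $\frac{1}{122579} \approx 8.158 \cdot 10^{-6}$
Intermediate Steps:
$l{\left(c \right)} = c^{2} + 460 c$
$\frac{1}{l{\left(\left(-688 - 258\right) - 311 \right)} - 879250} = \frac{1}{\left(\left(-688 - 258\right) - 311\right) \left(460 - 1257\right) - 879250} = \frac{1}{\left(-946 - 311\right) \left(460 - 1257\right) - 879250} = \frac{1}{- 1257 \left(460 - 1257\right) - 879250} = \frac{1}{\left(-1257\right) \left(-797\right) - 879250} = \frac{1}{1001829 - 879250} = \frac{1}{122579}$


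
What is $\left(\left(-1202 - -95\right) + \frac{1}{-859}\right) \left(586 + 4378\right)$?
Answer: $- \frac{4720337096}{859} \approx -5.4952 \cdot 10^{6}$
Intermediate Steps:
$\left(\left(-1202 - -95\right) + \frac{1}{-859}\right) \left(586 + 4378\right) = \left(\left(-1202 + 95\right) - \frac{1}{859}\right) 4964 = \left(-1107 - \frac{1}{859}\right) 4964 = \left(- \frac{950914}{859}\right) 4964 = - \frac{4720337096}{859}$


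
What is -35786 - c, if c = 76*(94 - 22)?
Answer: -41258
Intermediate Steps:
c = 5472 (c = 76*72 = 5472)
-35786 - c = -35786 - 1*5472 = -35786 - 5472 = -41258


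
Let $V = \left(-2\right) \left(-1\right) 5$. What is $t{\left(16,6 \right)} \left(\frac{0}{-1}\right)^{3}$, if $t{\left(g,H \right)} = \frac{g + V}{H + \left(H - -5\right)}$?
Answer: $0$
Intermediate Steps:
$V = 10$ ($V = 2 \cdot 5 = 10$)
$t{\left(g,H \right)} = \frac{10 + g}{5 + 2 H}$ ($t{\left(g,H \right)} = \frac{g + 10}{H + \left(H - -5\right)} = \frac{10 + g}{H + \left(H + 5\right)} = \frac{10 + g}{H + \left(5 + H\right)} = \frac{10 + g}{5 + 2 H}$)
$t{\left(16,6 \right)} \left(\frac{0}{-1}\right)^{3} = \frac{10 + 16}{5 + 2 \cdot 6} \left(\frac{0}{-1}\right)^{3} = \frac{1}{5 + 12} \cdot 26 \left(0 \left(-1\right)\right)^{3} = \frac{1}{17} \cdot 26 \cdot 0^{3} = \frac{1}{17} \cdot 26 \cdot 0 = \frac{26}{17} \cdot 0 = 0$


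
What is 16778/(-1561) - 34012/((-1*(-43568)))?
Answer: -4000391/346988 ≈ -11.529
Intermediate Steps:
16778/(-1561) - 34012/((-1*(-43568))) = 16778*(-1/1561) - 34012/43568 = -16778/1561 - 34012*1/43568 = -16778/1561 - 8503/10892 = -4000391/346988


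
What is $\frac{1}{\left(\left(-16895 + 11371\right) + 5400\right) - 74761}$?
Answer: $- \frac{1}{74885} \approx -1.3354 \cdot 10^{-5}$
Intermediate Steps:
$\frac{1}{\left(\left(-16895 + 11371\right) + 5400\right) - 74761} = \frac{1}{\left(-5524 + 5400\right) - 74761} = \frac{1}{-124 - 74761} = \frac{1}{-74885} = - \frac{1}{74885}$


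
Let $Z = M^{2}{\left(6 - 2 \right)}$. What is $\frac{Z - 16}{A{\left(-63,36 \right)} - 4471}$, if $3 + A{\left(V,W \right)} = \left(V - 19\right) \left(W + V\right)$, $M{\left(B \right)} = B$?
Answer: $0$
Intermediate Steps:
$Z = 16$ ($Z = \left(6 - 2\right)^{2} = 4^{2} = 16$)
$A{\left(V,W \right)} = -3 + \left(-19 + V\right) \left(V + W\right)$ ($A{\left(V,W \right)} = -3 + \left(V - 19\right) \left(W + V\right) = -3 + \left(-19 + V\right) \left(V + W\right)$)
$\frac{Z - 16}{A{\left(-63,36 \right)} - 4471} = \frac{16 - 16}{\left(-3 + \left(-63\right)^{2} - -1197 - 684 - 2268\right) - 4471} = \frac{0}{\left(-3 + 3969 + 1197 - 684 - 2268\right) - 4471} = \frac{0}{2211 - 4471} = \frac{0}{-2260} = 0 \left(- \frac{1}{2260}\right) = 0$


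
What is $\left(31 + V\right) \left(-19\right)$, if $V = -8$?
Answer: $-437$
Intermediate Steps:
$\left(31 + V\right) \left(-19\right) = \left(31 - 8\right) \left(-19\right) = 23 \left(-19\right) = -437$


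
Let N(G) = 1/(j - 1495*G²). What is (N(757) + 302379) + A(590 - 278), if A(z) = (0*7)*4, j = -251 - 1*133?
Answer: 259050701552180/856708639 ≈ 3.0238e+5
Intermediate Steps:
j = -384 (j = -251 - 133 = -384)
A(z) = 0 (A(z) = 0*4 = 0)
N(G) = 1/(-384 - 1495*G²)
(N(757) + 302379) + A(590 - 278) = (-1/(384 + 1495*757²) + 302379) + 0 = (-1/(384 + 1495*573049) + 302379) + 0 = (-1/(384 + 856708255) + 302379) + 0 = (-1/856708639 + 302379) + 0 = 259050701552180/856708639 + 0 = 259050701552180/856708639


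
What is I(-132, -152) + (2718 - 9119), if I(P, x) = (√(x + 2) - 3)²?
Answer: -6542 - 30*I*√6 ≈ -6542.0 - 73.485*I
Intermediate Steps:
I(P, x) = (-3 + √(2 + x))² (I(P, x) = (√(2 + x) - 3)² = (-3 + √(2 + x))²)
I(-132, -152) + (2718 - 9119) = (-3 + √(2 - 152))² + (2718 - 9119) = (-3 + √(-150))² - 6401 = (-3 + 5*I*√6)² - 6401 = -6401 + (-3 + 5*I*√6)²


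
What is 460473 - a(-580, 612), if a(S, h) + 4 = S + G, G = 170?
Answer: 460887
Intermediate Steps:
a(S, h) = 166 + S (a(S, h) = -4 + (S + 170) = -4 + (170 + S) = 166 + S)
460473 - a(-580, 612) = 460473 - (166 - 580) = 460473 - 1*(-414) = 460473 + 414 = 460887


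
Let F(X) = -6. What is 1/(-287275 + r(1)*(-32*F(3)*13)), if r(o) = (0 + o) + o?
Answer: -1/282283 ≈ -3.5425e-6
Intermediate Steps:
r(o) = 2*o (r(o) = o + o = 2*o)
1/(-287275 + r(1)*(-32*F(3)*13)) = 1/(-287275 + (2*1)*(-32*(-6)*13)) = 1/(-287275 + 2*(192*13)) = 1/(-287275 + 2*2496) = 1/(-287275 + 4992) = 1/(-282283) = -1/282283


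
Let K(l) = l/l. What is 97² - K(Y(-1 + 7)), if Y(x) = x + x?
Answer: 9408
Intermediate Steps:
Y(x) = 2*x
K(l) = 1
97² - K(Y(-1 + 7)) = 97² - 1*1 = 9409 - 1 = 9408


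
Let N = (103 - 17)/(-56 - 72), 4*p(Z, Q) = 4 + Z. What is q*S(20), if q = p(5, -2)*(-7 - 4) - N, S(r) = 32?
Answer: -1541/2 ≈ -770.50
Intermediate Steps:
p(Z, Q) = 1 + Z/4 (p(Z, Q) = (4 + Z)/4 = 1 + Z/4)
N = -43/64 (N = 86/(-128) = 86*(-1/128) = -43/64 ≈ -0.67188)
q = -1541/64 (q = (1 + (¼)*5)*(-7 - 4) - 1*(-43/64) = (1 + 5/4)*(-11) + 43/64 = (9/4)*(-11) + 43/64 = -99/4 + 43/64 = -1541/64 ≈ -24.078)
q*S(20) = -1541/64*32 = -1541/2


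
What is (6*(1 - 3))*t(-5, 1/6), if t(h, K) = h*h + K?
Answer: -302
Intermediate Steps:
t(h, K) = K + h**2 (t(h, K) = h**2 + K = K + h**2)
(6*(1 - 3))*t(-5, 1/6) = (6*(1 - 3))*(1/6 + (-5)**2) = (6*(-2))*(1*(1/6) + 25) = -12*(1/6 + 25) = -12*151/6 = -302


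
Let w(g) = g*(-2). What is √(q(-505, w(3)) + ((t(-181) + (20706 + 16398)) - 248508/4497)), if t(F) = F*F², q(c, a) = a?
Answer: I*√13240898884807/1499 ≈ 2427.5*I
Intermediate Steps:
w(g) = -2*g
t(F) = F³
√(q(-505, w(3)) + ((t(-181) + (20706 + 16398)) - 248508/4497)) = √(-2*3 + (((-181)³ + (20706 + 16398)) - 248508/4497)) = √(-6 + ((-5929741 + 37104) - 248508/4497)) = √(-6 + (-5892637 - 1*82836/1499)) = √(-6 + (-5892637 - 82836/1499)) = √(-6 - 8833145699/1499) = √(-8833154693/1499) = I*√13240898884807/1499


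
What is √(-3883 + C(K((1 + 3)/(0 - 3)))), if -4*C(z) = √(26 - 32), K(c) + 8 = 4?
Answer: √(-15532 - I*√6)/2 ≈ 0.0049136 - 62.314*I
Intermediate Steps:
K(c) = -4 (K(c) = -8 + 4 = -4)
C(z) = -I*√6/4 (C(z) = -√(26 - 32)/4 = -I*√6/4)
√(-3883 + C(K((1 + 3)/(0 - 3)))) = √(-3883 - I*√6/4)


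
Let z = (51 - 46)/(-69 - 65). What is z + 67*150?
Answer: 1346695/134 ≈ 10050.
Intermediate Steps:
z = -5/134 (z = 5/(-134) = 5*(-1/134) = -5/134 ≈ -0.037313)
z + 67*150 = -5/134 + 67*150 = -5/134 + 10050 = 1346695/134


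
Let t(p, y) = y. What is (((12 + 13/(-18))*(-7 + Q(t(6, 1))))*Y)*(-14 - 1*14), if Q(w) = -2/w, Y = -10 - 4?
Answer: -39788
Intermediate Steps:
Y = -14
(((12 + 13/(-18))*(-7 + Q(t(6, 1))))*Y)*(-14 - 1*14) = (((12 + 13/(-18))*(-7 - 2/1))*(-14))*(-14 - 1*14) = (((12 + 13*(-1/18))*(-7 - 2*1))*(-14))*(-14 - 14) = (((12 - 13/18)*(-7 - 2))*(-14))*(-28) = (((203/18)*(-9))*(-14))*(-28) = -203/2*(-14)*(-28) = 1421*(-28) = -39788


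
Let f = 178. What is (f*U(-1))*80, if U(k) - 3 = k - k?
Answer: 42720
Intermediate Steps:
U(k) = 3 (U(k) = 3 + (k - k) = 3 + 0 = 3)
(f*U(-1))*80 = (178*3)*80 = 534*80 = 42720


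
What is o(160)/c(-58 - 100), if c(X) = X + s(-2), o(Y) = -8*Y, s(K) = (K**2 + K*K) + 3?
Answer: 1280/147 ≈ 8.7075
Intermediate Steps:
s(K) = 3 + 2*K**2 (s(K) = (K**2 + K**2) + 3 = 2*K**2 + 3 = 3 + 2*K**2)
c(X) = 11 + X (c(X) = X + (3 + 2*(-2)**2) = X + (3 + 2*4) = X + (3 + 8) = X + 11 = 11 + X)
o(160)/c(-58 - 100) = (-8*160)/(11 + (-58 - 100)) = -1280/(11 - 158) = -1280/(-147) = -1280*(-1/147) = 1280/147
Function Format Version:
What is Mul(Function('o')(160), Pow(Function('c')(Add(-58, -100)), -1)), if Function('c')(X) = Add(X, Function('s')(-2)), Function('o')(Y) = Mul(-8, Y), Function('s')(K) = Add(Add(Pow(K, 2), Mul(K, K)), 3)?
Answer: Rational(1280, 147) ≈ 8.7075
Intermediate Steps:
Function('s')(K) = Add(3, Mul(2, Pow(K, 2))) (Function('s')(K) = Add(Add(Pow(K, 2), Pow(K, 2)), 3) = Add(Mul(2, Pow(K, 2)), 3) = Add(3, Mul(2, Pow(K, 2))))
Function('c')(X) = Add(11, X) (Function('c')(X) = Add(X, Add(3, Mul(2, Pow(-2, 2)))) = Add(X, Add(3, Mul(2, 4))) = Add(X, Add(3, 8)) = Add(X, 11) = Add(11, X))
Mul(Function('o')(160), Pow(Function('c')(Add(-58, -100)), -1)) = Mul(Mul(-8, 160), Pow(Add(11, Add(-58, -100)), -1)) = Mul(-1280, Pow(Add(11, -158), -1)) = Mul(-1280, Pow(-147, -1)) = Mul(-1280, Rational(-1, 147)) = Rational(1280, 147)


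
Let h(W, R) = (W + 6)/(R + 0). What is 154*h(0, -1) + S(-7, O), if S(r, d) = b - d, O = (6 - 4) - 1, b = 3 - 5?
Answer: -927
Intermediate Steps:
b = -2
O = 1 (O = 2 - 1 = 1)
h(W, R) = (6 + W)/R
S(r, d) = -2 - d
154*h(0, -1) + S(-7, O) = 154*((6 + 0)/(-1)) + (-2 - 1*1) = 154*(-1*6) + (-2 - 1) = 154*(-6) - 3 = -924 - 3 = -927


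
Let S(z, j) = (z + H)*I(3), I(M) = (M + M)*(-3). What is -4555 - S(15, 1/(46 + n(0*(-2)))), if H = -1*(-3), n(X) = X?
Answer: -4231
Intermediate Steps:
I(M) = -6*M (I(M) = (2*M)*(-3) = -6*M)
H = 3
S(z, j) = -54 - 18*z (S(z, j) = (z + 3)*(-6*3) = (3 + z)*(-18) = -54 - 18*z)
-4555 - S(15, 1/(46 + n(0*(-2)))) = -4555 - (-54 - 18*15) = -4555 - (-54 - 270) = -4555 - 1*(-324) = -4555 + 324 = -4231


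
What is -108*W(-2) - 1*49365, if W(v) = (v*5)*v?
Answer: -51525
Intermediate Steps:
W(v) = 5*v² (W(v) = (5*v)*v = 5*v²)
-108*W(-2) - 1*49365 = -540*(-2)² - 1*49365 = -540*4 - 49365 = -108*20 - 49365 = -2160 - 49365 = -51525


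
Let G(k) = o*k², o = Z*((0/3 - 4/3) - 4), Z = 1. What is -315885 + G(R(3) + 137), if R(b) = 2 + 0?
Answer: -1256791/3 ≈ -4.1893e+5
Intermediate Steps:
R(b) = 2
o = -16/3 (o = 1*((0/3 - 4/3) - 4) = 1*((0*(⅓) - 4*⅓) - 4) = 1*((0 - 4/3) - 4) = 1*(-4/3 - 4) = 1*(-16/3) = -16/3 ≈ -5.3333)
G(k) = -16*k²/3
-315885 + G(R(3) + 137) = -315885 - 16*(2 + 137)²/3 = -315885 - 16/3*139² = -315885 - 16/3*19321 = -315885 - 309136/3 = -1256791/3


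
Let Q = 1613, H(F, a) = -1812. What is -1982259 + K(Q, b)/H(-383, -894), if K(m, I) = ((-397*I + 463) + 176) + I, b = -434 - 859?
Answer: -1197455325/604 ≈ -1.9825e+6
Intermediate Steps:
b = -1293
K(m, I) = 639 - 396*I (K(m, I) = ((463 - 397*I) + 176) + I = (639 - 397*I) + I = 639 - 396*I)
-1982259 + K(Q, b)/H(-383, -894) = -1982259 + (639 - 396*(-1293))/(-1812) = -1982259 + (639 + 512028)*(-1/1812) = -1982259 + 512667*(-1/1812) = -1982259 - 170889/604 = -1197455325/604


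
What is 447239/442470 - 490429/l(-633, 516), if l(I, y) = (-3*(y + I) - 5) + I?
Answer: 31018353889/18141270 ≈ 1709.8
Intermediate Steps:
l(I, y) = -5 - 3*y - 2*I (l(I, y) = (-3*(I + y) - 5) + I = ((-3*I - 3*y) - 5) + I = (-5 - 3*I - 3*y) + I = -5 - 3*y - 2*I)
447239/442470 - 490429/l(-633, 516) = 447239/442470 - 490429/(-5 - 3*516 - 2*(-633)) = 447239*(1/442470) - 490429/(-5 - 1548 + 1266) = 447239/442470 - 490429/(-287) = 447239/442470 - 490429*(-1/287) = 447239/442470 + 490429/287 = 31018353889/18141270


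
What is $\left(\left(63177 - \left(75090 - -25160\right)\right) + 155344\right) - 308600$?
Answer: $-190329$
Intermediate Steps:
$\left(\left(63177 - \left(75090 - -25160\right)\right) + 155344\right) - 308600 = \left(\left(63177 - \left(75090 + 25160\right)\right) + 155344\right) - 308600 = \left(\left(63177 - 100250\right) + 155344\right) - 308600 = \left(-37073 + 155344\right) - 308600 = 118271 - 308600 = -190329$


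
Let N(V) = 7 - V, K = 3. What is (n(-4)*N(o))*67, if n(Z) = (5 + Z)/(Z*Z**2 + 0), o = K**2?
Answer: 67/32 ≈ 2.0938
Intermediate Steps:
o = 9 (o = 3**2 = 9)
n(Z) = (5 + Z)/Z**3 (n(Z) = (5 + Z)/(Z**3 + 0) = (5 + Z)/(Z**3) = (5 + Z)/Z**3)
(n(-4)*N(o))*67 = (((5 - 4)/(-4)**3)*(7 - 1*9))*67 = ((-1/64*1)*(7 - 9))*67 = -1/64*(-2)*67 = (1/32)*67 = 67/32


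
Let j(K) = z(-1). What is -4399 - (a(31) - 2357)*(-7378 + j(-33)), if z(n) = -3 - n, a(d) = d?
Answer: -17170279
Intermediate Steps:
j(K) = -2 (j(K) = -3 - 1*(-1) = -3 + 1 = -2)
-4399 - (a(31) - 2357)*(-7378 + j(-33)) = -4399 - (31 - 2357)*(-7378 - 2) = -4399 - (-2326)*(-7380) = -4399 - 1*17165880 = -4399 - 17165880 = -17170279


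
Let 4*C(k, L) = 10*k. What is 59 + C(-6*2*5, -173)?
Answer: -91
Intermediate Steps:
C(k, L) = 5*k/2 (C(k, L) = (10*k)/4 = 5*k/2)
59 + C(-6*2*5, -173) = 59 + 5*(-6*2*5)/2 = 59 + 5*(-12*5)/2 = 59 + (5/2)*(-60) = 59 - 150 = -91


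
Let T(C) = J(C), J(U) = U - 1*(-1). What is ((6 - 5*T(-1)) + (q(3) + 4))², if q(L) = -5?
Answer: 25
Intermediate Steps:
J(U) = 1 + U (J(U) = U + 1 = 1 + U)
T(C) = 1 + C
((6 - 5*T(-1)) + (q(3) + 4))² = ((6 - 5*(1 - 1)) + (-5 + 4))² = ((6 - 5*0) - 1)² = ((6 + 0) - 1)² = (6 - 1)² = 5² = 25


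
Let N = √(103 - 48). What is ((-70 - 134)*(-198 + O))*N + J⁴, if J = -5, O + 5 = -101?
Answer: 625 + 62016*√55 ≈ 4.6055e+5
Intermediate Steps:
O = -106 (O = -5 - 101 = -106)
N = √55 ≈ 7.4162
((-70 - 134)*(-198 + O))*N + J⁴ = ((-70 - 134)*(-198 - 106))*√55 + (-5)⁴ = (-204*(-304))*√55 + 625 = 62016*√55 + 625 = 625 + 62016*√55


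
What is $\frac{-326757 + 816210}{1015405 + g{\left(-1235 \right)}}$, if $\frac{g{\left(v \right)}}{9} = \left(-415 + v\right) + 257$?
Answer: $\frac{489453}{1002868} \approx 0.48805$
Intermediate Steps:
$g{\left(v \right)} = -1422 + 9 v$ ($g{\left(v \right)} = 9 \left(\left(-415 + v\right) + 257\right) = 9 \left(-158 + v\right) = -1422 + 9 v$)
$\frac{-326757 + 816210}{1015405 + g{\left(-1235 \right)}} = \frac{-326757 + 816210}{1015405 + \left(-1422 + 9 \left(-1235\right)\right)} = \frac{489453}{1015405 - 12537} = \frac{489453}{1002868}$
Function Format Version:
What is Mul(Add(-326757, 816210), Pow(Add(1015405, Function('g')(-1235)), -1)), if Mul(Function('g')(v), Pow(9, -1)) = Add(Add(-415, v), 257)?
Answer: Rational(489453, 1002868) ≈ 0.48805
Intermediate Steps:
Function('g')(v) = Add(-1422, Mul(9, v)) (Function('g')(v) = Mul(9, Add(Add(-415, v), 257)) = Mul(9, Add(-158, v)) = Add(-1422, Mul(9, v)))
Mul(Add(-326757, 816210), Pow(Add(1015405, Function('g')(-1235)), -1)) = Mul(Add(-326757, 816210), Pow(Add(1015405, Add(-1422, Mul(9, -1235))), -1)) = Mul(489453, Pow(Add(1015405, Add(-1422, -11115)), -1)) = Mul(489453, Pow(Add(1015405, -12537), -1)) = Mul(489453, Pow(1002868, -1)) = Mul(489453, Rational(1, 1002868)) = Rational(489453, 1002868)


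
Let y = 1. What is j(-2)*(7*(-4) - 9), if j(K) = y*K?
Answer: 74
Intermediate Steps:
j(K) = K (j(K) = 1*K = K)
j(-2)*(7*(-4) - 9) = -2*(7*(-4) - 9) = -2*(-28 - 9) = -2*(-37) = 74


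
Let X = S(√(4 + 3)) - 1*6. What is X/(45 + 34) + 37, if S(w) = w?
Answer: 2917/79 + √7/79 ≈ 36.958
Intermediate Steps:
X = -6 + √7 (X = √(4 + 3) - 1*6 = √7 - 6 = -6 + √7 ≈ -3.3542)
X/(45 + 34) + 37 = (-6 + √7)/(45 + 34) + 37 = (-6 + √7)/79 + 37 = (-6/79 + √7/79) + 37 = 2917/79 + √7/79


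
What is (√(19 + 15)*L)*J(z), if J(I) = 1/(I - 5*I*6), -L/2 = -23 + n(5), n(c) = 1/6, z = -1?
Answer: 137*√34/87 ≈ 9.1821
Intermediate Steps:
n(c) = ⅙
L = 137/3 (L = -2*(-23 + ⅙) = -2*(-137/6) = 137/3 ≈ 45.667)
J(I) = -1/(29*I) (J(I) = 1/(I - 30*I) = 1/(-29*I) = -1/(29*I))
(√(19 + 15)*L)*J(z) = (√(19 + 15)*(137/3))*(-1/29/(-1)) = (√34*(137/3))*(-1/29*(-1)) = (137*√34/3)*(1/29) = 137*√34/87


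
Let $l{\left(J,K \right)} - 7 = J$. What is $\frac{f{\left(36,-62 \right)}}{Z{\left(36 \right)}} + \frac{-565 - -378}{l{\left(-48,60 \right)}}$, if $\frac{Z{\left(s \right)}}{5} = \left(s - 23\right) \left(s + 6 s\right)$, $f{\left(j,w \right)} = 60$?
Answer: $\frac{51092}{11193} \approx 4.5646$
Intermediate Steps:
$l{\left(J,K \right)} = 7 + J$
$Z{\left(s \right)} = 35 s \left(-23 + s\right)$ ($Z{\left(s \right)} = 5 \left(s - 23\right) \left(s + 6 s\right) = 5 \left(-23 + s\right) 7 s = 5 \cdot 7 s \left(-23 + s\right) = 35 s \left(-23 + s\right)$)
$\frac{f{\left(36,-62 \right)}}{Z{\left(36 \right)}} + \frac{-565 - -378}{l{\left(-48,60 \right)}} = \frac{60}{35 \cdot 36 \left(-23 + 36\right)} + \frac{-565 - -378}{7 - 48} = \frac{60}{35 \cdot 36 \cdot 13} + \frac{-565 + 378}{-41} = \frac{60}{16380} - - \frac{187}{41} = 60 \cdot \frac{1}{16380} + \frac{187}{41} = \frac{1}{273} + \frac{187}{41} = \frac{51092}{11193}$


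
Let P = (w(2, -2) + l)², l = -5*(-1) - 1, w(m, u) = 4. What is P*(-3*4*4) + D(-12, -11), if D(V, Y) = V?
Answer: -3084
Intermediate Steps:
l = 4 (l = 5 - 1 = 4)
P = 64 (P = (4 + 4)² = 8² = 64)
P*(-3*4*4) + D(-12, -11) = 64*(-3*4*4) - 12 = 64*(-12*4) - 12 = 64*(-48) - 12 = -3072 - 12 = -3084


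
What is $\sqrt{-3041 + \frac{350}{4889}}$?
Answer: $\frac{13 i \sqrt{430090219}}{4889} \approx 55.145 i$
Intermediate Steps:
$\sqrt{-3041 + \frac{350}{4889}} = \sqrt{- \frac{14867099}{4889}} = \frac{13 i \sqrt{430090219}}{4889}$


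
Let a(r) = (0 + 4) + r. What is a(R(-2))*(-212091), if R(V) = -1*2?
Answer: -424182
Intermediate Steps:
R(V) = -2
a(r) = 4 + r
a(R(-2))*(-212091) = (4 - 2)*(-212091) = 2*(-212091) = -424182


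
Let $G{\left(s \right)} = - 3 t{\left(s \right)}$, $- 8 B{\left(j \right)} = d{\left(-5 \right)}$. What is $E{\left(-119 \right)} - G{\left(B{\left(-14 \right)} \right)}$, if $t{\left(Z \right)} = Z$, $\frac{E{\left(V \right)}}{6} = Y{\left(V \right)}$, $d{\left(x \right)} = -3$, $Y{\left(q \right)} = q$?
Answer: $- \frac{5703}{8} \approx -712.88$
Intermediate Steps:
$B{\left(j \right)} = \frac{3}{8}$ ($B{\left(j \right)} = \left(- \frac{1}{8}\right) \left(-3\right) = \frac{3}{8}$)
$E{\left(V \right)} = 6 V$
$G{\left(s \right)} = - 3 s$
$E{\left(-119 \right)} - G{\left(B{\left(-14 \right)} \right)} = 6 \left(-119\right) - \left(-3\right) \frac{3}{8} = -714 - - \frac{9}{8} = -714 + \frac{9}{8} = - \frac{5703}{8}$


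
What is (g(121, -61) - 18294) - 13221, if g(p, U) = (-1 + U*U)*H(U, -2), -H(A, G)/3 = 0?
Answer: -31515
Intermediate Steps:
H(A, G) = 0 (H(A, G) = -3*0 = 0)
g(p, U) = 0 (g(p, U) = (-1 + U*U)*0 = (-1 + U**2)*0 = 0)
(g(121, -61) - 18294) - 13221 = (0 - 18294) - 13221 = -18294 - 13221 = -31515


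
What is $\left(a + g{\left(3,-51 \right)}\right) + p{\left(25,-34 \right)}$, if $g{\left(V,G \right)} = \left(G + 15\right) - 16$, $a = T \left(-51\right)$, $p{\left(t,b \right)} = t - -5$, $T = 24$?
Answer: $-1246$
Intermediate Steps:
$p{\left(t,b \right)} = 5 + t$ ($p{\left(t,b \right)} = t + 5 = 5 + t$)
$a = -1224$ ($a = 24 \left(-51\right) = -1224$)
$g{\left(V,G \right)} = -1 + G$ ($g{\left(V,G \right)} = \left(15 + G\right) - 16 = -1 + G$)
$\left(a + g{\left(3,-51 \right)}\right) + p{\left(25,-34 \right)} = \left(-1224 - 52\right) + \left(5 + 25\right) = \left(-1224 - 52\right) + 30 = -1276 + 30 = -1246$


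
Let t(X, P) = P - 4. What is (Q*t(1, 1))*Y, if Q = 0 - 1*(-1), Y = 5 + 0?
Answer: -15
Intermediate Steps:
Y = 5
t(X, P) = -4 + P
Q = 1 (Q = 0 + 1 = 1)
(Q*t(1, 1))*Y = (1*(-4 + 1))*5 = (1*(-3))*5 = -3*5 = -15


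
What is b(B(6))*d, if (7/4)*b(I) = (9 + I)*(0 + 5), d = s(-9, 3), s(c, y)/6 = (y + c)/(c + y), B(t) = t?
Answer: 1800/7 ≈ 257.14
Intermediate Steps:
s(c, y) = 6 (s(c, y) = 6*((y + c)/(c + y)) = 6*((c + y)/(c + y)) = 6*1 = 6)
d = 6
b(I) = 180/7 + 20*I/7 (b(I) = 4*((9 + I)*(0 + 5))/7 = 4*((9 + I)*5)/7 = 4*(45 + 5*I)/7 = 180/7 + 20*I/7)
b(B(6))*d = (180/7 + (20/7)*6)*6 = (180/7 + 120/7)*6 = (300/7)*6 = 1800/7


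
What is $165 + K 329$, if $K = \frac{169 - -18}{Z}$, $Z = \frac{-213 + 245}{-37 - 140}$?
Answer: $- \frac{10884291}{32} \approx -3.4013 \cdot 10^{5}$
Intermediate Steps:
$Z = - \frac{32}{177}$ ($Z = \frac{32}{-177} = 32 \left(- \frac{1}{177}\right) = - \frac{32}{177} \approx -0.18079$)
$K = - \frac{33099}{32}$ ($K = \frac{169 - -18}{- \frac{32}{177}} = \left(169 + 18\right) \left(- \frac{177}{32}\right) = 187 \left(- \frac{177}{32}\right) = - \frac{33099}{32} \approx -1034.3$)
$165 + K 329 = 165 - \frac{10889571}{32} = - \frac{10884291}{32}$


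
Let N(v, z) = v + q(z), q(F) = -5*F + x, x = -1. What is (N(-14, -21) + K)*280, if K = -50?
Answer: 11200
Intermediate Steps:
q(F) = -1 - 5*F (q(F) = -5*F - 1 = -1 - 5*F)
N(v, z) = -1 + v - 5*z (N(v, z) = v + (-1 - 5*z) = -1 + v - 5*z)
(N(-14, -21) + K)*280 = ((-1 - 14 - 5*(-21)) - 50)*280 = ((-1 - 14 + 105) - 50)*280 = (90 - 50)*280 = 40*280 = 11200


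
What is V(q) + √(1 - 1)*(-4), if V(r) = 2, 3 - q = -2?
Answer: 2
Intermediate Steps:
q = 5 (q = 3 - 1*(-2) = 3 + 2 = 5)
V(q) + √(1 - 1)*(-4) = 2 + √(1 - 1)*(-4) = 2 + √0*(-4) = 2 + 0*(-4) = 2 + 0 = 2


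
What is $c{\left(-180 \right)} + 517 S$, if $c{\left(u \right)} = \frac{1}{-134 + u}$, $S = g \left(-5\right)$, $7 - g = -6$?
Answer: $- \frac{10551971}{314} \approx -33605.0$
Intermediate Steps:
$g = 13$ ($g = 7 - -6 = 7 + 6 = 13$)
$S = -65$ ($S = 13 \left(-5\right) = -65$)
$c{\left(-180 \right)} + 517 S = \frac{1}{-134 - 180} + 517 \left(-65\right) = \frac{1}{-314} - 33605 = - \frac{1}{314} - 33605 = - \frac{10551971}{314}$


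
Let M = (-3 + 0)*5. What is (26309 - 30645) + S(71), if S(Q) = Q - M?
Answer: -4250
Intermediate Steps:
M = -15 (M = -3*5 = -15)
S(Q) = 15 + Q (S(Q) = Q - 1*(-15) = Q + 15 = 15 + Q)
(26309 - 30645) + S(71) = (26309 - 30645) + (15 + 71) = -4336 + 86 = -4250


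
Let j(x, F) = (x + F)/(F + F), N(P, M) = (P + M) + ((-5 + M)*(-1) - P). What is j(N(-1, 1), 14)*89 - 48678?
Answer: -1361293/28 ≈ -48618.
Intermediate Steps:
N(P, M) = 5 (N(P, M) = (M + P) + ((5 - M) - P) = (M + P) + (5 - M - P) = 5)
j(x, F) = (F + x)/(2*F) (j(x, F) = (F + x)/((2*F)) = (F + x)*(1/(2*F)) = (F + x)/(2*F))
j(N(-1, 1), 14)*89 - 48678 = ((½)*(14 + 5)/14)*89 - 48678 = ((½)*(1/14)*19)*89 - 48678 = (19/28)*89 - 48678 = 1691/28 - 48678 = -1361293/28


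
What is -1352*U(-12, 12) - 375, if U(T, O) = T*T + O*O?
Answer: -389751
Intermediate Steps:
U(T, O) = O² + T² (U(T, O) = T² + O² = O² + T²)
-1352*U(-12, 12) - 375 = -1352*(12² + (-12)²) - 375 = -1352*(144 + 144) - 375 = -1352*288 - 375 = -389376 - 375 = -389751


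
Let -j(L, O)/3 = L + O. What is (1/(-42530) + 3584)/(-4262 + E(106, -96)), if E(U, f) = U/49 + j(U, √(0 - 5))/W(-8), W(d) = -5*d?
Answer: -249906891641726088/297586307394289517 + 4391741677428*I*√5/297586307394289517 ≈ -0.83978 + 3.3e-5*I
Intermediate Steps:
j(L, O) = -3*L - 3*O (j(L, O) = -3*(L + O) = -3*L - 3*O)
E(U, f) = -107*U/1960 - 3*I*√5/40 (E(U, f) = U/49 + (-3*U - 3*√(0 - 5))/((-5*(-8))) = U*(1/49) + (-3*U - 3*I*√5)/40 = U/49 + (-3*U - 3*I*√5)*(1/40) = U/49 + (-3*U/40 - 3*I*√5/40) = -107*U/1960 - 3*I*√5/40)
(1/(-42530) + 3584)/(-4262 + E(106, -96)) = (1/(-42530) + 3584)/(-4262 + (-107/1960*106 - 3*I*√5/40)) = (-1/42530 + 3584)/(-4262 + (-5671/980 - 3*I*√5/40)) = 152427519/(42530*(-4182431/980 - 3*I*√5/40))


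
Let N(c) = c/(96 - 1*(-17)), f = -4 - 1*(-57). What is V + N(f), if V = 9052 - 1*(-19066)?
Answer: 3177387/113 ≈ 28118.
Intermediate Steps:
f = 53 (f = -4 + 57 = 53)
N(c) = c/113 (N(c) = c/(96 + 17) = c/113)
V = 28118 (V = 9052 + 19066 = 28118)
V + N(f) = 28118 + (1/113)*53 = 28118 + 53/113 = 3177387/113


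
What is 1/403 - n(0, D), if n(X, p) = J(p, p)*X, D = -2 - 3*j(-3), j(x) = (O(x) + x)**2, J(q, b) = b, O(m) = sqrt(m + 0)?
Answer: 1/403 ≈ 0.0024814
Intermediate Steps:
O(m) = sqrt(m)
j(x) = (x + sqrt(x))**2 (j(x) = (sqrt(x) + x)**2 = (x + sqrt(x))**2)
D = -2 - 3*(-3 + I*sqrt(3))**2 (D = -2 - 3*(-3 + sqrt(-3))**2 = -2 - 3*(-3 + I*sqrt(3))**2 ≈ -20.0 + 31.177*I)
n(X, p) = X*p (n(X, p) = p*X = X*p)
1/403 - n(0, D) = 1/403 - 0*(-20 + 18*I*sqrt(3)) = 1/403 - 1*0 = 1/403 + 0 = 1/403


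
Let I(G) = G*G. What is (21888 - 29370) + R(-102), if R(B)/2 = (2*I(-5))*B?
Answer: -17682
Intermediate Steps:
I(G) = G**2
R(B) = 100*B (R(B) = 2*((2*(-5)**2)*B) = 2*((2*25)*B) = 2*(50*B) = 100*B)
(21888 - 29370) + R(-102) = (21888 - 29370) + 100*(-102) = -7482 - 10200 = -17682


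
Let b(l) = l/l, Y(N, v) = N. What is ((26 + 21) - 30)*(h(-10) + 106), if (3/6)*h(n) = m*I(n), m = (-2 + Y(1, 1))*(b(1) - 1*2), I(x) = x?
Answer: 1462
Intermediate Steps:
b(l) = 1
m = 1 (m = (-2 + 1)*(1 - 1*2) = -(1 - 2) = -1*(-1) = 1)
h(n) = 2*n (h(n) = 2*(1*n) = 2*n)
((26 + 21) - 30)*(h(-10) + 106) = ((26 + 21) - 30)*(2*(-10) + 106) = (47 - 30)*(-20 + 106) = 17*86 = 1462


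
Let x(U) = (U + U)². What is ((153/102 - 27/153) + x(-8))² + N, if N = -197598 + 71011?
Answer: -69789571/1156 ≈ -60372.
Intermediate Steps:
x(U) = 4*U² (x(U) = (2*U)² = 4*U²)
N = -126587
((153/102 - 27/153) + x(-8))² + N = ((153/102 - 27/153) + 4*(-8)²)² - 126587 = ((153*(1/102) - 27*1/153) + 4*64)² - 126587 = ((3/2 - 3/17) + 256)² - 126587 = (45/34 + 256)² - 126587 = (8749/34)² - 126587 = 76545001/1156 - 126587 = -69789571/1156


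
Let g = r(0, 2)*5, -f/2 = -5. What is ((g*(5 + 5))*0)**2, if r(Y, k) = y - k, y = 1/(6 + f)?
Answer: 0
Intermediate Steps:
f = 10 (f = -2*(-5) = 10)
y = 1/16 (y = 1/(6 + 10) = 1/16 ≈ 0.062500)
r(Y, k) = 1/16 - k
g = -155/16 (g = (1/16 - 1*2)*5 = (1/16 - 2)*5 = -31/16*5 = -155/16 ≈ -9.6875)
((g*(5 + 5))*0)**2 = (-155*(5 + 5)/16*0)**2 = (-155/16*10*0)**2 = (-775/8*0)**2 = 0**2 = 0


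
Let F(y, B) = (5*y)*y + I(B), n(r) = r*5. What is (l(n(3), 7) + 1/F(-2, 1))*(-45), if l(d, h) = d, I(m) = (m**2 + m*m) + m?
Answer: -15570/23 ≈ -676.96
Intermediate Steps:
n(r) = 5*r
I(m) = m + 2*m**2 (I(m) = (m**2 + m**2) + m = 2*m**2 + m = m + 2*m**2)
F(y, B) = 5*y**2 + B*(1 + 2*B) (F(y, B) = (5*y)*y + B*(1 + 2*B) = 5*y**2 + B*(1 + 2*B))
(l(n(3), 7) + 1/F(-2, 1))*(-45) = (5*3 + 1/(5*(-2)**2 + 1*(1 + 2*1)))*(-45) = (15 + 1/(5*4 + 1*(1 + 2)))*(-45) = (15 + 1/(20 + 1*3))*(-45) = (15 + 1/(20 + 3))*(-45) = (15 + 1/23)*(-45) = (346/23)*(-45) = -15570/23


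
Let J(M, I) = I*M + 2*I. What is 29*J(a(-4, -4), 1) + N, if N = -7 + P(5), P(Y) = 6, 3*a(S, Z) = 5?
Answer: 316/3 ≈ 105.33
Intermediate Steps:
a(S, Z) = 5/3 (a(S, Z) = (⅓)*5 = 5/3)
J(M, I) = 2*I + I*M
N = -1 (N = -7 + 6 = -1)
29*J(a(-4, -4), 1) + N = 29*(1*(2 + 5/3)) - 1 = 29*(1*(11/3)) - 1 = 29*(11/3) - 1 = 319/3 - 1 = 316/3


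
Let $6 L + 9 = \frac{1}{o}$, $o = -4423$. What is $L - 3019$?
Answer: $- \frac{40079015}{13269} \approx -3020.5$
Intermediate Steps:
$L = - \frac{19904}{13269}$ ($L = - \frac{3}{2} + \frac{1}{6 \left(-4423\right)} = - \frac{3}{2} + \frac{1}{6} \left(- \frac{1}{4423}\right) = - \frac{3}{2} - \frac{1}{26538} = - \frac{19904}{13269} \approx -1.5$)
$L - 3019 = - \frac{19904}{13269} - 3019 = - \frac{40079015}{13269}$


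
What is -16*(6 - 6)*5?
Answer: 0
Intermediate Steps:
-16*(6 - 6)*5 = -16*0*5 = 0*5 = 0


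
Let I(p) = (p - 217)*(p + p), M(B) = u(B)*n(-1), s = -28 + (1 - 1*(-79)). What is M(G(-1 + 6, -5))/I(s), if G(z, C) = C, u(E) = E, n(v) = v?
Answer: -1/3432 ≈ -0.00029138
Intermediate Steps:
s = 52 (s = -28 + (1 + 79) = -28 + 80 = 52)
M(B) = -B (M(B) = B*(-1) = -B)
I(p) = 2*p*(-217 + p) (I(p) = (-217 + p)*(2*p) = 2*p*(-217 + p))
M(G(-1 + 6, -5))/I(s) = (-1*(-5))/((2*52*(-217 + 52))) = 5/((2*52*(-165))) = 5/(-17160) = 5*(-1/17160) = -1/3432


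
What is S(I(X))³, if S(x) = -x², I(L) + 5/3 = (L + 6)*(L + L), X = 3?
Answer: -14976071831449/729 ≈ -2.0543e+10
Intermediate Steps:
I(L) = -5/3 + 2*L*(6 + L) (I(L) = -5/3 + (L + 6)*(L + L) = -5/3 + (6 + L)*(2*L) = -5/3 + 2*L*(6 + L))
S(I(X))³ = (-(-5/3 + 2*3² + 12*3)²)³ = (-(-5/3 + 2*9 + 36)²)³ = (-(-5/3 + 18 + 36)²)³ = (-(157/3)²)³ = (-1*24649/9)³ = (-24649/9)³ = -14976071831449/729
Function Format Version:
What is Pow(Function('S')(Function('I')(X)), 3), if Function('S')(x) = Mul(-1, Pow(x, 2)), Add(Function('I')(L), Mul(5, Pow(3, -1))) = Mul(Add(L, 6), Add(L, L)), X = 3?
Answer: Rational(-14976071831449, 729) ≈ -2.0543e+10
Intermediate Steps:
Function('I')(L) = Add(Rational(-5, 3), Mul(2, L, Add(6, L))) (Function('I')(L) = Add(Rational(-5, 3), Mul(Add(L, 6), Add(L, L))) = Add(Rational(-5, 3), Mul(Add(6, L), Mul(2, L))) = Add(Rational(-5, 3), Mul(2, L, Add(6, L))))
Pow(Function('S')(Function('I')(X)), 3) = Pow(Mul(-1, Pow(Add(Rational(-5, 3), Mul(2, Pow(3, 2)), Mul(12, 3)), 2)), 3) = Pow(Mul(-1, Pow(Add(Rational(-5, 3), Mul(2, 9), 36), 2)), 3) = Pow(Mul(-1, Pow(Add(Rational(-5, 3), 18, 36), 2)), 3) = Pow(Mul(-1, Pow(Rational(157, 3), 2)), 3) = Pow(Mul(-1, Rational(24649, 9)), 3) = Pow(Rational(-24649, 9), 3) = Rational(-14976071831449, 729)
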